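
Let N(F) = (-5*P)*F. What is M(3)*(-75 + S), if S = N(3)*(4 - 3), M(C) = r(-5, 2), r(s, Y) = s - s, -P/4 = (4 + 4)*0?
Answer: 0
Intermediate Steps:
P = 0 (P = -4*(4 + 4)*0 = -32*0 = -4*0 = 0)
N(F) = 0 (N(F) = (-5*0)*F = 0*F = 0)
r(s, Y) = 0
M(C) = 0
S = 0 (S = 0*(4 - 3) = 0*1 = 0)
M(3)*(-75 + S) = 0*(-75 + 0) = 0*(-75) = 0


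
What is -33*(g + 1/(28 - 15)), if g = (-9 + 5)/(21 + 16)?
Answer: 495/481 ≈ 1.0291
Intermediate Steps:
g = -4/37 ≈ -0.10811
-33*(g + 1/(28 - 15)) = -33*(-4/37 + 1/(28 - 15)) = -33*(-4/37 + 1/13) = -33*(-15/481) = 495/481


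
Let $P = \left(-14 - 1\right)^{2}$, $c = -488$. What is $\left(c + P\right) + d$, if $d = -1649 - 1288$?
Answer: $-3200$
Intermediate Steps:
$d = -2937$
$P = 225$ ($P = \left(-15\right)^{2} = 225$)
$\left(c + P\right) + d = \left(-488 + 225\right) - 2937 = -263 - 2937 = -3200$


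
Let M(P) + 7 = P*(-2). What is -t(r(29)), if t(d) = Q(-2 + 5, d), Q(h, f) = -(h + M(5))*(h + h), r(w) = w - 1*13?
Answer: -84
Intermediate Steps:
r(w) = -13 + w (r(w) = w - 13 = -13 + w)
M(P) = -7 - 2*P (M(P) = -7 + P*(-2) = -7 - 2*P)
Q(h, f) = -2*h*(-17 + h) (Q(h, f) = -(h + (-7 - 2*5))*(h + h) = -(h + (-7 - 10))*2*h = -(h - 17)*2*h = -(-17 + h)*2*h = -2*h*(-17 + h))
t(d) = 84 (t(d) = 2*(-2 + 5)*(17 - (-2 + 5)) = 2*3*(17 - 1*3) = 2*3*(17 - 3) = 2*3*14 = 84)
-t(r(29)) = -1*84 = -84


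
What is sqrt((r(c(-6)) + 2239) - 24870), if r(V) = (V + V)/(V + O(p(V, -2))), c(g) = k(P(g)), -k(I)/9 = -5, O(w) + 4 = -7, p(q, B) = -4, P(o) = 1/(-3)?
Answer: I*sqrt(6539594)/17 ≈ 150.43*I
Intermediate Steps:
P(o) = -1/3 (P(o) = 1*(-1/3) = -1/3)
O(w) = -11 (O(w) = -4 - 7 = -11)
k(I) = 45 (k(I) = -9*(-5) = 45)
c(g) = 45
r(V) = 2*V/(-11 + V) (r(V) = (V + V)/(V - 11) = (2*V)/(-11 + V) = 2*V/(-11 + V))
sqrt((r(c(-6)) + 2239) - 24870) = sqrt((2*45/(-11 + 45) + 2239) - 24870) = sqrt((2*45/34 + 2239) - 24870) = sqrt((2*45*(1/34) + 2239) - 24870) = sqrt((45/17 + 2239) - 24870) = sqrt(38108/17 - 24870) = sqrt(-384682/17) = I*sqrt(6539594)/17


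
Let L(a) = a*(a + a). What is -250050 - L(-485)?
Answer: -720500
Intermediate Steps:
L(a) = 2*a² (L(a) = a*(2*a) = 2*a²)
-250050 - L(-485) = -250050 - 2*(-485)² = -250050 - 2*235225 = -250050 - 1*470450 = -250050 - 470450 = -720500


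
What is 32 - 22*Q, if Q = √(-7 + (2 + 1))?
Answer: 32 - 44*I ≈ 32.0 - 44.0*I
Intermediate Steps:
Q = 2*I (Q = √(-7 + 3) = √(-4) = 2*I ≈ 2.0*I)
32 - 22*Q = 32 - 44*I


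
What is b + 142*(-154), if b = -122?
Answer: -21990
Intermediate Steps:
b + 142*(-154) = -122 + 142*(-154) = -122 - 21868 = -21990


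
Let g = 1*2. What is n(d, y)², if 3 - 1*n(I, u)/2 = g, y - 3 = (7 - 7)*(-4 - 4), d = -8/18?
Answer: 4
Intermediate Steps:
d = -4/9 (d = -8*1/18 = -4/9 ≈ -0.44444)
y = 3 (y = 3 + (7 - 7)*(-4 - 4) = 3 + 0*(-8) = 3 + 0 = 3)
g = 2
n(I, u) = 2 (n(I, u) = 6 - 2*2 = 6 - 4 = 2)
n(d, y)² = 2² = 4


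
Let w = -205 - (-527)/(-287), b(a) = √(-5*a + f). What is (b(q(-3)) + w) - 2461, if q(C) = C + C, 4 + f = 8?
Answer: -765669/287 + √34 ≈ -2662.0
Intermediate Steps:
f = 4 (f = -4 + 8 = 4)
q(C) = 2*C
b(a) = √(4 - 5*a) (b(a) = √(-5*a + 4) = √(4 - 5*a))
w = -59362/287 (w = -205 - (-527)*(-1)/287 = -205 - 1*527/287 = -205 - 527/287 = -59362/287 ≈ -206.84)
(b(q(-3)) + w) - 2461 = (√(4 - 10*(-3)) - 59362/287) - 2461 = (√(4 - 5*(-6)) - 59362/287) - 2461 = (√(4 + 30) - 59362/287) - 2461 = (√34 - 59362/287) - 2461 = (-59362/287 + √34) - 2461 = -765669/287 + √34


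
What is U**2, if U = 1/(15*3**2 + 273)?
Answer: 1/166464 ≈ 6.0073e-6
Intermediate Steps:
U = 1/408 (U = 1/(15*9 + 273) = 1/(135 + 273) = 1/408 ≈ 0.0024510)
U**2 = (1/408)**2 = 1/166464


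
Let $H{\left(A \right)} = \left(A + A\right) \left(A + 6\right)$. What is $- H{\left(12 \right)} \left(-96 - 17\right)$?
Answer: $48816$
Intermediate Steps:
$H{\left(A \right)} = 2 A \left(6 + A\right)$
$- H{\left(12 \right)} \left(-96 - 17\right) = - 2 \cdot 12 \left(6 + 12\right) \left(-96 - 17\right) = - 2 \cdot 12 \cdot 18 \left(-113\right) = - 432 \left(-113\right) = \left(-1\right) \left(-48816\right) = 48816$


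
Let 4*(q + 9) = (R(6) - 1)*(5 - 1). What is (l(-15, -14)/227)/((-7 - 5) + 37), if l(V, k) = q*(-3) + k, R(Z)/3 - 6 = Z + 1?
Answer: -101/5675 ≈ -0.017797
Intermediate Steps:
R(Z) = 21 + 3*Z (R(Z) = 18 + 3*(Z + 1) = 18 + 3*(1 + Z) = 18 + (3 + 3*Z) = 21 + 3*Z)
q = 29 (q = -9 + (((21 + 3*6) - 1)*(5 - 1))/4 = -9 + (((21 + 18) - 1)*4)/4 = -9 + ((39 - 1)*4)/4 = -9 + (38*4)/4 = -9 + (¼)*152 = -9 + 38 = 29)
l(V, k) = -87 + k (l(V, k) = 29*(-3) + k = -87 + k)
(l(-15, -14)/227)/((-7 - 5) + 37) = ((-87 - 14)/227)/((-7 - 5) + 37) = (-101*1/227)/(-12 + 37) = -101/227/25 = -101/227*1/25 = -101/5675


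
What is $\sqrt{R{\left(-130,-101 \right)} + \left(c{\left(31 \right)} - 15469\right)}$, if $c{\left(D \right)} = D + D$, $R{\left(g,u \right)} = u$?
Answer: $2 i \sqrt{3877} \approx 124.53 i$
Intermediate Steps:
$c{\left(D \right)} = 2 D$
$\sqrt{R{\left(-130,-101 \right)} + \left(c{\left(31 \right)} - 15469\right)} = \sqrt{-101 + \left(2 \cdot 31 - 15469\right)} = \sqrt{-101 + \left(62 - 15469\right)} = \sqrt{-101 - 15407} = \sqrt{-15508} = 2 i \sqrt{3877}$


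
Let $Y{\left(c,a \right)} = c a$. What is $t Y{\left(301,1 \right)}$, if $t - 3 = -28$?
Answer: $-7525$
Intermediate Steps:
$t = -25$ ($t = 3 - 28 = -25$)
$Y{\left(c,a \right)} = a c$
$t Y{\left(301,1 \right)} = - 25 \cdot 1 \cdot 301 = \left(-25\right) 301 = -7525$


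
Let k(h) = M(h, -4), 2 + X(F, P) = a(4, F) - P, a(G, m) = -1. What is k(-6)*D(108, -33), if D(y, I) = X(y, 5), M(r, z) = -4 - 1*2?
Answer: 48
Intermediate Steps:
M(r, z) = -6 (M(r, z) = -4 - 2 = -6)
X(F, P) = -3 - P (X(F, P) = -2 + (-1 - P) = -3 - P)
D(y, I) = -8 (D(y, I) = -3 - 1*5 = -3 - 5 = -8)
k(h) = -6
k(-6)*D(108, -33) = -6*(-8) = 48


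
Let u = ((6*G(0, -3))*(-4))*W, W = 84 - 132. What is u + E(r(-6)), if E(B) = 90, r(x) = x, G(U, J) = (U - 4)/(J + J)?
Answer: 858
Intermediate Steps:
G(U, J) = (-4 + U)/(2*J) (G(U, J) = (-4 + U)/((2*J)) = (-4 + U)*(1/(2*J)) = (-4 + U)/(2*J))
W = -48
u = 768 (u = ((6*((½)*(-4 + 0)/(-3)))*(-4))*(-48) = ((6*((½)*(-⅓)*(-4)))*(-4))*(-48) = ((6*(⅔))*(-4))*(-48) = (4*(-4))*(-48) = -16*(-48) = 768)
u + E(r(-6)) = 768 + 90 = 858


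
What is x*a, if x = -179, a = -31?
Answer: 5549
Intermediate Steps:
x*a = -179*(-31) = 5549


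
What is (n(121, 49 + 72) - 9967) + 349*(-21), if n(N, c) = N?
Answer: -17175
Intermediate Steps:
(n(121, 49 + 72) - 9967) + 349*(-21) = (121 - 9967) + 349*(-21) = -9846 - 7329 = -17175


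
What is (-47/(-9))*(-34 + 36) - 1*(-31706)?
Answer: 285448/9 ≈ 31716.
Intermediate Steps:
(-47/(-9))*(-34 + 36) - 1*(-31706) = -47*(-⅑)*2 + 31706 = (47/9)*2 + 31706 = 94/9 + 31706 = 285448/9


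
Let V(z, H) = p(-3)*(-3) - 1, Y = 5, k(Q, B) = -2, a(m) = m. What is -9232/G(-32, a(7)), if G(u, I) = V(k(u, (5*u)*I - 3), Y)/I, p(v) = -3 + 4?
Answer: 16156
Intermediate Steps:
p(v) = 1
V(z, H) = -4 (V(z, H) = 1*(-3) - 1 = -3 - 1 = -4)
G(u, I) = -4/I
-9232/G(-32, a(7)) = -9232/((-4/7)) = -9232/((-4*⅐)) = -9232/(-4/7) = -9232*(-7/4) = 16156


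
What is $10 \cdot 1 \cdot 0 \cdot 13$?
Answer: $0$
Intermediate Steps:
$10 \cdot 1 \cdot 0 \cdot 13 = 10 \cdot 0 \cdot 13 = 0 \cdot 13 = 0$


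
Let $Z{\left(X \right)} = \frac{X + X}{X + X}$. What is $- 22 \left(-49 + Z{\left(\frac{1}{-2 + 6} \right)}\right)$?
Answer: $1056$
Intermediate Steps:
$Z{\left(X \right)} = 1$ ($Z{\left(X \right)} = \frac{2 X}{2 X} = 2 X \frac{1}{2 X} = 1$)
$- 22 \left(-49 + Z{\left(\frac{1}{-2 + 6} \right)}\right) = - 22 \left(-49 + 1\right) = \left(-22\right) \left(-48\right) = 1056$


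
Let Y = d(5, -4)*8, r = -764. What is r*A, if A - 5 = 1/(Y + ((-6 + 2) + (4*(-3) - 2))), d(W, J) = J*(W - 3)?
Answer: -156238/41 ≈ -3810.7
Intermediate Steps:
d(W, J) = J*(-3 + W)
Y = -64 (Y = -4*(-3 + 5)*8 = -4*2*8 = -8*8 = -64)
A = 409/82 (A = 5 + 1/(-64 + ((-6 + 2) + (4*(-3) - 2))) = 5 + 1/(-64 + (-4 + (-12 - 2))) = 5 + 1/(-64 + (-4 - 14)) = 5 + 1/(-64 - 18) = 5 + 1/(-82) = 5 - 1/82 = 409/82 ≈ 4.9878)
r*A = -764*409/82 = -156238/41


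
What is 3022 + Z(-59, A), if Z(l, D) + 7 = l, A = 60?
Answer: 2956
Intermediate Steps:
Z(l, D) = -7 + l
3022 + Z(-59, A) = 3022 + (-7 - 59) = 3022 - 66 = 2956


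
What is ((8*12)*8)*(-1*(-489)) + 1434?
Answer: 376986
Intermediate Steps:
((8*12)*8)*(-1*(-489)) + 1434 = (96*8)*489 + 1434 = 768*489 + 1434 = 375552 + 1434 = 376986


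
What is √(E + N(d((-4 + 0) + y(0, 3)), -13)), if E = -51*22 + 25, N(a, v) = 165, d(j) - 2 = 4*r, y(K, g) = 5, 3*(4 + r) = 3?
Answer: 2*I*√233 ≈ 30.529*I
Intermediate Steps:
r = -3 (r = -4 + (⅓)*3 = -4 + 1 = -3)
d(j) = -10 (d(j) = 2 + 4*(-3) = 2 - 12 = -10)
E = -1097 (E = -1122 + 25 = -1097)
√(E + N(d((-4 + 0) + y(0, 3)), -13)) = √(-1097 + 165) = √(-932) = 2*I*√233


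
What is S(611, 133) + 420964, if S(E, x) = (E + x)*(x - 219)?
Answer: 356980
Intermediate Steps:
S(E, x) = (-219 + x)*(E + x) (S(E, x) = (E + x)*(-219 + x) = (-219 + x)*(E + x))
S(611, 133) + 420964 = (133² - 219*611 - 219*133 + 611*133) + 420964 = (17689 - 133809 - 29127 + 81263) + 420964 = -63984 + 420964 = 356980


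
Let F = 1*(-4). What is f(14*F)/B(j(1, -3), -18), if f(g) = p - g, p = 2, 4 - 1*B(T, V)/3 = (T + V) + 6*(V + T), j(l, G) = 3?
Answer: 58/327 ≈ 0.17737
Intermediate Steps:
B(T, V) = 12 - 21*T - 21*V (B(T, V) = 12 - 3*((T + V) + 6*(V + T)) = 12 - 3*((T + V) + 6*(T + V)) = 12 - 3*((T + V) + (6*T + 6*V)) = 12 - 3*(7*T + 7*V) = 12 + (-21*T - 21*V) = 12 - 21*T - 21*V)
F = -4
f(g) = 2 - g
f(14*F)/B(j(1, -3), -18) = (2 - 14*(-4))/(12 - 21*3 - 21*(-18)) = (2 - 1*(-56))/(12 - 63 + 378) = (2 + 56)/327 = 58*(1/327) = 58/327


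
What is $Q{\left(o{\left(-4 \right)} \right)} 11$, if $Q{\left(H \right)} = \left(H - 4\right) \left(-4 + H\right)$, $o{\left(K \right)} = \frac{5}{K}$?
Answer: $\frac{4851}{16} \approx 303.19$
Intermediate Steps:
$Q{\left(H \right)} = \left(-4 + H\right)^{2}$ ($Q{\left(H \right)} = \left(-4 + H\right) \left(-4 + H\right) = \left(-4 + H\right)^{2}$)
$Q{\left(o{\left(-4 \right)} \right)} 11 = \left(-4 + \frac{5}{-4}\right)^{2} \cdot 11 = \left(-4 + 5 \left(- \frac{1}{4}\right)\right)^{2} \cdot 11 = \left(-4 - \frac{5}{4}\right)^{2} \cdot 11 = \left(- \frac{21}{4}\right)^{2} \cdot 11 = \frac{441}{16} \cdot 11 = \frac{4851}{16}$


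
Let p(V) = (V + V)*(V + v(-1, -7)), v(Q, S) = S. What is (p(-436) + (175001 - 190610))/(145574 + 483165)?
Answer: 370687/628739 ≈ 0.58957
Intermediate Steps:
p(V) = 2*V*(-7 + V) (p(V) = (V + V)*(V - 7) = (2*V)*(-7 + V) = 2*V*(-7 + V))
(p(-436) + (175001 - 190610))/(145574 + 483165) = (2*(-436)*(-7 - 436) + (175001 - 190610))/(145574 + 483165) = (2*(-436)*(-443) - 15609)/628739 = (386296 - 15609)*(1/628739) = 370687*(1/628739) = 370687/628739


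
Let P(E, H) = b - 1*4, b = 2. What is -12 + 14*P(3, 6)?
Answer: -40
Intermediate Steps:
P(E, H) = -2 (P(E, H) = 2 - 1*4 = 2 - 4 = -2)
-12 + 14*P(3, 6) = -12 + 14*(-2) = -12 - 28 = -40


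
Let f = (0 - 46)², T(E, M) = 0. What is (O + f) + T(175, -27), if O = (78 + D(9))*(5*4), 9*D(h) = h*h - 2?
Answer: 34664/9 ≈ 3851.6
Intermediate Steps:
D(h) = -2/9 + h²/9 (D(h) = (h*h - 2)/9 = (h² - 2)/9 = (-2 + h²)/9 = -2/9 + h²/9)
f = 2116 (f = (-46)² = 2116)
O = 15620/9 (O = (78 + (-2/9 + (⅑)*9²))*(5*4) = (78 + (-2/9 + (⅑)*81))*20 = (78 + (-2/9 + 9))*20 = (78 + 79/9)*20 = (781/9)*20 = 15620/9 ≈ 1735.6)
(O + f) + T(175, -27) = (15620/9 + 2116) + 0 = 34664/9 + 0 = 34664/9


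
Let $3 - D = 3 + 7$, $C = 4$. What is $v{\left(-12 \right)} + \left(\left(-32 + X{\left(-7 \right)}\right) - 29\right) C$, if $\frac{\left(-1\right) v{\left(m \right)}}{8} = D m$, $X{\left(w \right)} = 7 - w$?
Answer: $-860$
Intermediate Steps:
$D = -7$ ($D = 3 - \left(3 + 7\right) = 3 - 10 = -7$)
$v{\left(m \right)} = 56 m$ ($v{\left(m \right)} = - 8 \left(- 7 m\right) = 56 m$)
$v{\left(-12 \right)} + \left(\left(-32 + X{\left(-7 \right)}\right) - 29\right) C = 56 \left(-12\right) + \left(\left(-32 + \left(7 - -7\right)\right) - 29\right) 4 = -672 + \left(\left(-32 + \left(7 + 7\right)\right) - 29\right) 4 = -672 + \left(\left(-32 + 14\right) - 29\right) 4 = -672 + \left(-18 - 29\right) 4 = -672 - 188 = -860$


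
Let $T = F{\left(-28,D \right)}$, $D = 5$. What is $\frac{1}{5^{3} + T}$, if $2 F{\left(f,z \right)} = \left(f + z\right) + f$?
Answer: $\frac{2}{199} \approx 0.01005$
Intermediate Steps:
$F{\left(f,z \right)} = f + \frac{z}{2}$ ($F{\left(f,z \right)} = \frac{\left(f + z\right) + f}{2} = \frac{z + 2 f}{2} = f + \frac{z}{2}$)
$T = - \frac{51}{2}$ ($T = -28 + \frac{1}{2} \cdot 5 = -28 + \frac{5}{2} = - \frac{51}{2} \approx -25.5$)
$\frac{1}{5^{3} + T} = \frac{1}{5^{3} - \frac{51}{2}} = \frac{1}{125 - \frac{51}{2}} = \frac{1}{\frac{199}{2}} = \frac{2}{199}$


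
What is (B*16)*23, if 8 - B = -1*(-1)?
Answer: 2576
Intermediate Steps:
B = 7 (B = 8 - (-1)*(-1) = 8 - 1*1 = 8 - 1 = 7)
(B*16)*23 = (7*16)*23 = 112*23 = 2576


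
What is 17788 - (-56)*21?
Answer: 18964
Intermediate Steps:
17788 - (-56)*21 = 17788 - 1*(-1176) = 17788 + 1176 = 18964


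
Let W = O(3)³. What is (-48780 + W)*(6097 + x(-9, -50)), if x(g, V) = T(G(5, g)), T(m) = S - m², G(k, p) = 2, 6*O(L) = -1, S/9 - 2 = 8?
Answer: -2412854149/8 ≈ -3.0161e+8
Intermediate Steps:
S = 90 (S = 18 + 9*8 = 18 + 72 = 90)
O(L) = -⅙ (O(L) = (⅙)*(-1) = -⅙)
W = -1/216 (W = (-⅙)³ = -1/216 ≈ -0.0046296)
T(m) = 90 - m²
x(g, V) = 86 (x(g, V) = 90 - 1*2² = 90 - 1*4 = 90 - 4 = 86)
(-48780 + W)*(6097 + x(-9, -50)) = (-48780 - 1/216)*(6097 + 86) = -10536481/216*6183 = -2412854149/8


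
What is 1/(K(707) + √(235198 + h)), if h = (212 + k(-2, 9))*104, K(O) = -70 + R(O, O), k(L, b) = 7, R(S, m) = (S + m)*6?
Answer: 4207/35268711 - √257974/70537422 ≈ 0.00011208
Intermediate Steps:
R(S, m) = 6*S + 6*m
K(O) = -70 + 12*O (K(O) = -70 + (6*O + 6*O) = -70 + 12*O)
h = 22776 (h = (212 + 7)*104 = 219*104 = 22776)
1/(K(707) + √(235198 + h)) = 1/((-70 + 12*707) + √(235198 + 22776)) = 1/((-70 + 8484) + √257974) = 1/(8414 + √257974)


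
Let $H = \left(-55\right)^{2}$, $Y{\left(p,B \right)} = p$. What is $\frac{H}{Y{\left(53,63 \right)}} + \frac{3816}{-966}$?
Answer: $\frac{453317}{8533} \approx 53.125$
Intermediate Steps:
$H = 3025$
$\frac{H}{Y{\left(53,63 \right)}} + \frac{3816}{-966} = \frac{3025}{53} + \frac{3816}{-966} = 3025 \cdot \frac{1}{53} + 3816 \left(- \frac{1}{966}\right) = \frac{3025}{53} - \frac{636}{161} = \frac{453317}{8533}$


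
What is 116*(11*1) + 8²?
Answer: 1340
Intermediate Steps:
116*(11*1) + 8² = 116*11 + 64 = 1276 + 64 = 1340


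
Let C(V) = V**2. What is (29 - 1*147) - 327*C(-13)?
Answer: -55381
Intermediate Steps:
(29 - 1*147) - 327*C(-13) = (29 - 1*147) - 327*(-13)**2 = (29 - 147) - 327*169 = -118 - 55263 = -55381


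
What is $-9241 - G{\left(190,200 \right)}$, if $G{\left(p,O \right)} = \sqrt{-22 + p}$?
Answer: $-9241 - 2 \sqrt{42} \approx -9254.0$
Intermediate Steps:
$-9241 - G{\left(190,200 \right)} = -9241 - \sqrt{-22 + 190} = -9241 - \sqrt{168} = -9241 - 2 \sqrt{42}$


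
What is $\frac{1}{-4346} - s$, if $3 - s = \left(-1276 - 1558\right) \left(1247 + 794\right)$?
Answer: $- \frac{25138120163}{4346} \approx -5.7842 \cdot 10^{6}$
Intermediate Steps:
$s = 5784197$ ($s = 3 - \left(-1276 - 1558\right) \left(1247 + 794\right) = 3 - \left(-2834\right) 2041 = 3 - -5784194 = 3 + 5784194 = 5784197$)
$\frac{1}{-4346} - s = \frac{1}{-4346} - 5784197 = - \frac{1}{4346} - 5784197 = - \frac{25138120163}{4346}$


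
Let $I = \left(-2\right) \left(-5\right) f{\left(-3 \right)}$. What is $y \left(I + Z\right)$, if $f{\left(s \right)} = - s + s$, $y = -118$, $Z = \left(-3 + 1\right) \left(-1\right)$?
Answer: $-236$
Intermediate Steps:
$Z = 2$ ($Z = \left(-2\right) \left(-1\right) = 2$)
$f{\left(s \right)} = 0$
$I = 0$ ($I = \left(-2\right) \left(-5\right) 0 = 10 \cdot 0 = 0$)
$y \left(I + Z\right) = - 118 \left(0 + 2\right) = \left(-118\right) 2 = -236$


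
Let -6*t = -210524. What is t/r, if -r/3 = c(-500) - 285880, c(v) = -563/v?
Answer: 52631000/1286454933 ≈ 0.040912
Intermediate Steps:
t = 105262/3 (t = -1/6*(-210524) = 105262/3 ≈ 35087.)
r = 428818311/500 (r = -3*(-563/(-500) - 285880) = -3*(-563*(-1/500) - 285880) = -3*(563/500 - 285880) = -3*(-142939437/500) = 428818311/500 ≈ 8.5764e+5)
t/r = 105262/(3*(428818311/500)) = (105262/3)*(500/428818311) = 52631000/1286454933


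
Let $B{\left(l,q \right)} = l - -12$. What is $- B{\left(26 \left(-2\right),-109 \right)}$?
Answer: $40$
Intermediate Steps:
$B{\left(l,q \right)} = 12 + l$ ($B{\left(l,q \right)} = l + 12 = 12 + l$)
$- B{\left(26 \left(-2\right),-109 \right)} = - (12 + 26 \left(-2\right)) = - (12 - 52) = \left(-1\right) \left(-40\right) = 40$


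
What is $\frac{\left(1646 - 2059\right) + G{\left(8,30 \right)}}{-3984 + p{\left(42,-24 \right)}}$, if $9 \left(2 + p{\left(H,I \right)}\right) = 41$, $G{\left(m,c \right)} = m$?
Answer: $\frac{3645}{35833} \approx 0.10172$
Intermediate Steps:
$p{\left(H,I \right)} = \frac{23}{9}$ ($p{\left(H,I \right)} = -2 + \frac{1}{9} \cdot 41 = -2 + \frac{41}{9} = \frac{23}{9}$)
$\frac{\left(1646 - 2059\right) + G{\left(8,30 \right)}}{-3984 + p{\left(42,-24 \right)}} = \frac{\left(1646 - 2059\right) + 8}{-3984 + \frac{23}{9}} = \frac{\left(1646 - 2059\right) + 8}{- \frac{35833}{9}} = \left(-413 + 8\right) \left(- \frac{9}{35833}\right) = \left(-405\right) \left(- \frac{9}{35833}\right) = \frac{3645}{35833}$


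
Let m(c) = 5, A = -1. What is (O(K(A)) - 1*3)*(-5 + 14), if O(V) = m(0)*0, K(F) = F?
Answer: -27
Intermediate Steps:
O(V) = 0 (O(V) = 5*0 = 0)
(O(K(A)) - 1*3)*(-5 + 14) = (0 - 1*3)*(-5 + 14) = (0 - 3)*9 = -3*9 = -27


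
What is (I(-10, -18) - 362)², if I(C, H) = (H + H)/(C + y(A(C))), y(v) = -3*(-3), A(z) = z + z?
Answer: 106276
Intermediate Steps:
A(z) = 2*z
y(v) = 9
I(C, H) = 2*H/(9 + C) (I(C, H) = (H + H)/(C + 9) = (2*H)/(9 + C) = 2*H/(9 + C))
(I(-10, -18) - 362)² = (2*(-18)/(9 - 10) - 362)² = (2*(-18)/(-1) - 362)² = (2*(-18)*(-1) - 362)² = (36 - 362)² = (-326)² = 106276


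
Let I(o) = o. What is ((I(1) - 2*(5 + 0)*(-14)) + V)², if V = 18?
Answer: 25281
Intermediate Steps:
((I(1) - 2*(5 + 0)*(-14)) + V)² = ((1 - 2*(5 + 0)*(-14)) + 18)² = ((1 - 2*5*(-14)) + 18)² = ((1 - 10*(-14)) + 18)² = ((1 + 140) + 18)² = (141 + 18)² = 159² = 25281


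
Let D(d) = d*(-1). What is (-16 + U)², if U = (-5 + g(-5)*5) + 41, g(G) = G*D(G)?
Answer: 11025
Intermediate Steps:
D(d) = -d
g(G) = -G² (g(G) = G*(-G) = -G²)
U = -89 (U = (-5 - 1*(-5)²*5) + 41 = (-5 - 1*25*5) + 41 = (-5 - 25*5) + 41 = (-5 - 125) + 41 = -130 + 41 = -89)
(-16 + U)² = (-16 - 89)² = (-105)² = 11025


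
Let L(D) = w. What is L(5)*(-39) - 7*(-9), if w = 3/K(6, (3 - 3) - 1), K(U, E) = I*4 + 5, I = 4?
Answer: 402/7 ≈ 57.429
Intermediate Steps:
K(U, E) = 21 (K(U, E) = 4*4 + 5 = 16 + 5 = 21)
w = 1/7 (w = 3/21 = 3*(1/21) = 1/7 ≈ 0.14286)
L(D) = 1/7
L(5)*(-39) - 7*(-9) = (1/7)*(-39) - 7*(-9) = -39/7 + 63 = 402/7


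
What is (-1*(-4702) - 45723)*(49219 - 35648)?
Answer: -556695991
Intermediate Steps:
(-1*(-4702) - 45723)*(49219 - 35648) = (4702 - 45723)*13571 = -41021*13571 = -556695991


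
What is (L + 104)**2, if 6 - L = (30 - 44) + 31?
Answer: 8649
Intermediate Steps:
L = -11 (L = 6 - ((30 - 44) + 31) = 6 - (-14 + 31) = 6 - 1*17 = 6 - 17 = -11)
(L + 104)**2 = (-11 + 104)**2 = 93**2 = 8649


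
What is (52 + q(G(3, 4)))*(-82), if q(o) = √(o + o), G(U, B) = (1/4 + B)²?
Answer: -4264 - 697*√2/2 ≈ -4756.9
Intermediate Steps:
G(U, B) = (¼ + B)²
q(o) = √2*√o (q(o) = √(2*o) = √2*√o)
(52 + q(G(3, 4)))*(-82) = (52 + √2*√((1 + 4*4)²/16))*(-82) = (52 + √2*√((1 + 16)²/16))*(-82) = (52 + √2*√((1/16)*17²))*(-82) = (52 + √2*√((1/16)*289))*(-82) = (52 + √2*√(289/16))*(-82) = (52 + √2*(17/4))*(-82) = (52 + 17*√2/4)*(-82) = -4264 - 697*√2/2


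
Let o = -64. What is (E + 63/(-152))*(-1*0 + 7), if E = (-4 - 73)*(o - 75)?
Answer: 11387551/152 ≈ 74918.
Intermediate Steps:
E = 10703 (E = (-4 - 73)*(-64 - 75) = -77*(-139) = 10703)
(E + 63/(-152))*(-1*0 + 7) = (10703 + 63/(-152))*(-1*0 + 7) = (10703 + 63*(-1/152))*(0 + 7) = (10703 - 63/152)*7 = (1626793/152)*7 = 11387551/152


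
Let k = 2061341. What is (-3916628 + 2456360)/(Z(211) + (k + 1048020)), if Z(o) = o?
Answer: -40563/86377 ≈ -0.46960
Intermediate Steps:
(-3916628 + 2456360)/(Z(211) + (k + 1048020)) = (-3916628 + 2456360)/(211 + (2061341 + 1048020)) = -1460268/(211 + 3109361) = -1460268/3109572 = -1460268*1/3109572 = -40563/86377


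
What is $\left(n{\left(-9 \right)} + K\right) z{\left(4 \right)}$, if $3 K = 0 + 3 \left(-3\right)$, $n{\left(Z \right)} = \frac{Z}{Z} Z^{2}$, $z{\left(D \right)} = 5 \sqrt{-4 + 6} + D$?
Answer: $312 + 390 \sqrt{2} \approx 863.54$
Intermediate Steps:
$z{\left(D \right)} = D + 5 \sqrt{2}$ ($z{\left(D \right)} = 5 \sqrt{2} + D = D + 5 \sqrt{2}$)
$n{\left(Z \right)} = Z^{2}$ ($n{\left(Z \right)} = 1 Z^{2} = Z^{2}$)
$K = -3$ ($K = \frac{0 + 3 \left(-3\right)}{3} = \frac{0 - 9}{3} = \frac{1}{3} \left(-9\right) = -3$)
$\left(n{\left(-9 \right)} + K\right) z{\left(4 \right)} = \left(\left(-9\right)^{2} - 3\right) \left(4 + 5 \sqrt{2}\right) = \left(81 - 3\right) \left(4 + 5 \sqrt{2}\right) = 78 \left(4 + 5 \sqrt{2}\right) = 312 + 390 \sqrt{2}$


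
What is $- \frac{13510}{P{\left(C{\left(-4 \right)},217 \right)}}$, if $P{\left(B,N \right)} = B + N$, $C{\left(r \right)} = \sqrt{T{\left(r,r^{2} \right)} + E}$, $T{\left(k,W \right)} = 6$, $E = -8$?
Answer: $- \frac{2931670}{47091} + \frac{13510 i \sqrt{2}}{47091} \approx -62.255 + 0.40573 i$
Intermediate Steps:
$C{\left(r \right)} = i \sqrt{2}$ ($C{\left(r \right)} = \sqrt{6 - 8} = \sqrt{-2} = i \sqrt{2}$)
$- \frac{13510}{P{\left(C{\left(-4 \right)},217 \right)}} = - \frac{13510}{i \sqrt{2} + 217} = - \frac{13510}{217 + i \sqrt{2}}$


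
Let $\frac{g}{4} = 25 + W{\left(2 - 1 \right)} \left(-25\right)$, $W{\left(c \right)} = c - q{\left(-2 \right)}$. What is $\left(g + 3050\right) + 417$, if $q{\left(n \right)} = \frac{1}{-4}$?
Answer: $3442$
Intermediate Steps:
$q{\left(n \right)} = - \frac{1}{4}$
$W{\left(c \right)} = \frac{1}{4} + c$ ($W{\left(c \right)} = c - - \frac{1}{4} = c + \frac{1}{4} = \frac{1}{4} + c$)
$g = -25$ ($g = 4 \left(25 + \left(\frac{1}{4} + \left(2 - 1\right)\right) \left(-25\right)\right) = 4 \left(25 + \left(\frac{1}{4} + 1\right) \left(-25\right)\right) = 4 \left(25 + \frac{5}{4} \left(-25\right)\right) = 4 \left(25 - \frac{125}{4}\right) = 4 \left(- \frac{25}{4}\right) = -25$)
$\left(g + 3050\right) + 417 = \left(-25 + 3050\right) + 417 = 3025 + 417 = 3442$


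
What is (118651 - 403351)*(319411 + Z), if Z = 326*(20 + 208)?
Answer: -112097493300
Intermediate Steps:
Z = 74328 (Z = 326*228 = 74328)
(118651 - 403351)*(319411 + Z) = (118651 - 403351)*(319411 + 74328) = -284700*393739 = -112097493300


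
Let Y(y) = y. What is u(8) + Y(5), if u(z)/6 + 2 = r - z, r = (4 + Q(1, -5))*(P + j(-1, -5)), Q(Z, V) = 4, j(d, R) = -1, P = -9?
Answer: -535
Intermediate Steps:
r = -80 (r = (4 + 4)*(-9 - 1) = 8*(-10) = -80)
u(z) = -492 - 6*z (u(z) = -12 + 6*(-80 - z) = -12 + (-480 - 6*z) = -492 - 6*z)
u(8) + Y(5) = (-492 - 6*8) + 5 = (-492 - 48) + 5 = -540 + 5 = -535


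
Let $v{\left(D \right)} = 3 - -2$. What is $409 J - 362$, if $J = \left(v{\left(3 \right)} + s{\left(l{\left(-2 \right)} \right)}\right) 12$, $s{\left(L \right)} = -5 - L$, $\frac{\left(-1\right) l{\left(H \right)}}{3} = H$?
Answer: $-29810$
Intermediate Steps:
$l{\left(H \right)} = - 3 H$
$v{\left(D \right)} = 5$ ($v{\left(D \right)} = 3 + 2 = 5$)
$J = -72$ ($J = \left(5 - \left(5 - -6\right)\right) 12 = \left(5 - 11\right) 12 = \left(-6\right) 12 = -72$)
$409 J - 362 = 409 \left(-72\right) - 362 = -29448 - 362 = -29810$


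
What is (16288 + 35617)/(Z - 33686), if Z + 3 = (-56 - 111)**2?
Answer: -10381/1160 ≈ -8.9491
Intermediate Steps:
Z = 27886 (Z = -3 + (-56 - 111)**2 = -3 + (-167)**2 = -3 + 27889 = 27886)
(16288 + 35617)/(Z - 33686) = (16288 + 35617)/(27886 - 33686) = 51905/(-5800) = 51905*(-1/5800) = -10381/1160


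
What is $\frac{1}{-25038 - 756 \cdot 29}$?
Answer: $- \frac{1}{46962} \approx -2.1294 \cdot 10^{-5}$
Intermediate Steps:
$\frac{1}{-25038 - 756 \cdot 29} = \frac{1}{-25038 - 21924} = \frac{1}{-46962} = - \frac{1}{46962}$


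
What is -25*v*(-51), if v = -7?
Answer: -8925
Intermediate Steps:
-25*v*(-51) = -25*(-7)*(-51) = 175*(-51) = -8925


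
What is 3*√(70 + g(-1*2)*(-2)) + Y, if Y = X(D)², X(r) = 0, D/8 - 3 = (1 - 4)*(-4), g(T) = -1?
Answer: 18*√2 ≈ 25.456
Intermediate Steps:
D = 120 (D = 24 + 8*((1 - 4)*(-4)) = 24 + 8*(-3*(-4)) = 24 + 8*12 = 24 + 96 = 120)
Y = 0 (Y = 0² = 0)
3*√(70 + g(-1*2)*(-2)) + Y = 3*√(70 - 1*(-2)) + 0 = 3*√(70 + 2) + 0 = 3*√72 + 0 = 3*(6*√2) + 0 = 18*√2 + 0 = 18*√2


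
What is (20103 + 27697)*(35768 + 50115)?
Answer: 4105207400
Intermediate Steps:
(20103 + 27697)*(35768 + 50115) = 47800*85883 = 4105207400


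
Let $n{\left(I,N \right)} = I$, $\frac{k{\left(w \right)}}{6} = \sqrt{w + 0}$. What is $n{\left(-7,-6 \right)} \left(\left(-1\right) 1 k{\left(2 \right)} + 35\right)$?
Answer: $-245 + 42 \sqrt{2} \approx -185.6$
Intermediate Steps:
$k{\left(w \right)} = 6 \sqrt{w}$ ($k{\left(w \right)} = 6 \sqrt{w + 0} = 6 \sqrt{w}$)
$n{\left(-7,-6 \right)} \left(\left(-1\right) 1 k{\left(2 \right)} + 35\right) = - 7 \left(\left(-1\right) 1 \cdot 6 \sqrt{2} + 35\right) = - 7 \left(- 6 \sqrt{2} + 35\right) = - 7 \left(35 - 6 \sqrt{2}\right) = -245 + 42 \sqrt{2}$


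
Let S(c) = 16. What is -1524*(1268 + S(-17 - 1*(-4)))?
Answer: -1956816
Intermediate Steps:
-1524*(1268 + S(-17 - 1*(-4))) = -1524*(1268 + 16) = -1524*1284 = -1956816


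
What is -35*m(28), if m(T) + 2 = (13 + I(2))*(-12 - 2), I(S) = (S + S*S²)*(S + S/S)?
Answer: 21140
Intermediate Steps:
I(S) = (1 + S)*(S + S³) (I(S) = (S + S³)*(S + 1) = (S + S³)*(1 + S) = (1 + S)*(S + S³))
m(T) = -604 (m(T) = -2 + (13 + 2*(1 + 2 + 2² + 2³))*(-12 - 2) = -2 + (13 + 2*(1 + 2 + 4 + 8))*(-14) = -2 + (13 + 2*15)*(-14) = -2 + (13 + 30)*(-14) = -2 + 43*(-14) = -2 - 602 = -604)
-35*m(28) = -35*(-604) = 21140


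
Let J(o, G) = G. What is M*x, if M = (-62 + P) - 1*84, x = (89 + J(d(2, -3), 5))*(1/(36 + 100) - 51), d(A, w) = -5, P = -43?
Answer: 61603605/68 ≈ 9.0594e+5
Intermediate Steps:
x = -325945/68 (x = (89 + 5)*(1/(36 + 100) - 51) = 94*(1/136 - 51) = 94*(-6935/136) = -325945/68 ≈ -4793.3)
M = -189 (M = (-62 - 43) - 1*84 = -105 - 84 = -189)
M*x = -189*(-325945/68) = 61603605/68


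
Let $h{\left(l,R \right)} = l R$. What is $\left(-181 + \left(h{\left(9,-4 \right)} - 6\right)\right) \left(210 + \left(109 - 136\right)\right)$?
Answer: $-40809$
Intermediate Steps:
$h{\left(l,R \right)} = R l$
$\left(-181 + \left(h{\left(9,-4 \right)} - 6\right)\right) \left(210 + \left(109 - 136\right)\right) = \left(-181 - 42\right) \left(210 + \left(109 - 136\right)\right) = \left(-181 - 42\right) \left(210 - 27\right) = \left(-223\right) 183 = -40809$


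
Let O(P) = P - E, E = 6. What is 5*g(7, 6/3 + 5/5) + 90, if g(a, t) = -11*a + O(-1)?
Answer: -330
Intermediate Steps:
O(P) = -6 + P (O(P) = P - 1*6 = P - 6 = -6 + P)
g(a, t) = -7 - 11*a (g(a, t) = -11*a + (-6 - 1) = -11*a - 7 = -7 - 11*a)
5*g(7, 6/3 + 5/5) + 90 = 5*(-7 - 11*7) + 90 = 5*(-7 - 77) + 90 = 5*(-84) + 90 = -420 + 90 = -330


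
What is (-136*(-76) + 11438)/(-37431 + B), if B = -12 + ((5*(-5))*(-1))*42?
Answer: -7258/12131 ≈ -0.59830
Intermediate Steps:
B = 1038 (B = -12 - 25*(-1)*42 = -12 + 25*42 = -12 + 1050 = 1038)
(-136*(-76) + 11438)/(-37431 + B) = (-136*(-76) + 11438)/(-37431 + 1038) = (10336 + 11438)/(-36393) = 21774*(-1/36393) = -7258/12131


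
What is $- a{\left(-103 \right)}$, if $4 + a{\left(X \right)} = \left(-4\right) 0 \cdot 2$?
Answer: $4$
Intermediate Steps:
$a{\left(X \right)} = -4$ ($a{\left(X \right)} = -4 + \left(-4\right) 0 \cdot 2 = -4 + 0 \cdot 2 = -4 + 0 = -4$)
$- a{\left(-103 \right)} = \left(-1\right) \left(-4\right) = 4$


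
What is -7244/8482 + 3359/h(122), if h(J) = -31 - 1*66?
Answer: -14596853/411377 ≈ -35.483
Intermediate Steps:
h(J) = -97 (h(J) = -31 - 66 = -97)
-7244/8482 + 3359/h(122) = -7244/8482 + 3359/(-97) = -7244*1/8482 + 3359*(-1/97) = -3622/4241 - 3359/97 = -14596853/411377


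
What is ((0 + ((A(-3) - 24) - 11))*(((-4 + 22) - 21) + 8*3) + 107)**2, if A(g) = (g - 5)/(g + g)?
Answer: 360000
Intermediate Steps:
A(g) = (-5 + g)/(2*g) (A(g) = (-5 + g)/((2*g)) = (-5 + g)*(1/(2*g)) = (-5 + g)/(2*g))
((0 + ((A(-3) - 24) - 11))*(((-4 + 22) - 21) + 8*3) + 107)**2 = ((0 + (((1/2)*(-5 - 3)/(-3) - 24) - 11))*(((-4 + 22) - 21) + 8*3) + 107)**2 = ((0 + (((1/2)*(-1/3)*(-8) - 24) - 11))*((18 - 21) + 24) + 107)**2 = ((0 + ((4/3 - 24) - 11))*(-3 + 24) + 107)**2 = ((0 + (-68/3 - 11))*21 + 107)**2 = ((0 - 101/3)*21 + 107)**2 = (-101/3*21 + 107)**2 = (-707 + 107)**2 = (-600)**2 = 360000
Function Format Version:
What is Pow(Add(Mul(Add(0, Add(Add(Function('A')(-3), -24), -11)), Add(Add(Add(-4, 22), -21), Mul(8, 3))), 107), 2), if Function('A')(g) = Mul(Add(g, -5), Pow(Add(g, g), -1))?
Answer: 360000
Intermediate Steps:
Function('A')(g) = Mul(Rational(1, 2), Pow(g, -1), Add(-5, g)) (Function('A')(g) = Mul(Add(-5, g), Pow(Mul(2, g), -1)) = Mul(Add(-5, g), Mul(Rational(1, 2), Pow(g, -1))) = Mul(Rational(1, 2), Pow(g, -1), Add(-5, g)))
Pow(Add(Mul(Add(0, Add(Add(Function('A')(-3), -24), -11)), Add(Add(Add(-4, 22), -21), Mul(8, 3))), 107), 2) = Pow(Add(Mul(Add(0, Add(Add(Mul(Rational(1, 2), Pow(-3, -1), Add(-5, -3)), -24), -11)), Add(Add(Add(-4, 22), -21), Mul(8, 3))), 107), 2) = Pow(Add(Mul(Add(0, Add(Add(Mul(Rational(1, 2), Rational(-1, 3), -8), -24), -11)), Add(Add(18, -21), 24)), 107), 2) = Pow(Add(Mul(Add(0, Add(Add(Rational(4, 3), -24), -11)), Add(-3, 24)), 107), 2) = Pow(Add(Mul(Add(0, Add(Rational(-68, 3), -11)), 21), 107), 2) = Pow(Add(Mul(Add(0, Rational(-101, 3)), 21), 107), 2) = Pow(Add(Mul(Rational(-101, 3), 21), 107), 2) = Pow(Add(-707, 107), 2) = Pow(-600, 2) = 360000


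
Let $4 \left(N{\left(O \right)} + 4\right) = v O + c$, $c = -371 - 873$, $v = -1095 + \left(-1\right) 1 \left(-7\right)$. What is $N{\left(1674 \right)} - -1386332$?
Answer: $930689$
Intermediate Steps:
$v = -1088$ ($v = -1095 - -7 = -1095 + 7 = -1088$)
$c = -1244$
$N{\left(O \right)} = -315 - 272 O$ ($N{\left(O \right)} = -4 + \frac{- 1088 O - 1244}{4} = -4 + \frac{-1244 - 1088 O}{4} = -4 - \left(311 + 272 O\right) = -315 - 272 O$)
$N{\left(1674 \right)} - -1386332 = \left(-315 - 455328\right) - -1386332 = \left(-315 - 455328\right) + 1386332 = -455643 + 1386332 = 930689$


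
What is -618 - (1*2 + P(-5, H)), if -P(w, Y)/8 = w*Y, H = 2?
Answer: -700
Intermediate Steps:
P(w, Y) = -8*Y*w (P(w, Y) = -8*w*Y = -8*Y*w)
-618 - (1*2 + P(-5, H)) = -618 - (1*2 - 8*2*(-5)) = -618 - (2 + 80) = -618 - 1*82 = -618 - 82 = -700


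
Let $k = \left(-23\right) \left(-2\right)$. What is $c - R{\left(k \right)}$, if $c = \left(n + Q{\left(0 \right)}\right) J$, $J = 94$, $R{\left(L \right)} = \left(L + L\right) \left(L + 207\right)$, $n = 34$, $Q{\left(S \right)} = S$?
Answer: $-20080$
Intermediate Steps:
$k = 46$
$R{\left(L \right)} = 2 L \left(207 + L\right)$
$c = 3196$ ($c = \left(34 + 0\right) 94 = 34 \cdot 94 = 3196$)
$c - R{\left(k \right)} = 3196 - 2 \cdot 46 \left(207 + 46\right) = 3196 - 2 \cdot 46 \cdot 253 = 3196 - 23276 = -20080$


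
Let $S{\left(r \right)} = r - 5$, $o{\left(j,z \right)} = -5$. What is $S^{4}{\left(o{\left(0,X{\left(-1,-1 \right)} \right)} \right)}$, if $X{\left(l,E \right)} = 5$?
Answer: $10000$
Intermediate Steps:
$S{\left(r \right)} = -5 + r$
$S^{4}{\left(o{\left(0,X{\left(-1,-1 \right)} \right)} \right)} = \left(-5 - 5\right)^{4} = \left(-10\right)^{4} = 10000$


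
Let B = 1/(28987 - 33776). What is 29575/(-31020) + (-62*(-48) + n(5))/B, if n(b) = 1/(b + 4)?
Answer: -265269336565/18612 ≈ -1.4253e+7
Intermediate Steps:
n(b) = 1/(4 + b)
B = -1/4789 (B = 1/(-4789) = -1/4789 ≈ -0.00020881)
29575/(-31020) + (-62*(-48) + n(5))/B = 29575/(-31020) + (-62*(-48) + 1/(4 + 5))/(-1/4789) = 29575*(-1/31020) + (2976 + 1/9)*(-4789) = -5915/6204 + (2976 + ⅑)*(-4789) = -5915/6204 + (26785/9)*(-4789) = -5915/6204 - 128273365/9 = -265269336565/18612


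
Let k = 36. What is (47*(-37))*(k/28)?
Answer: -15651/7 ≈ -2235.9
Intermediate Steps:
(47*(-37))*(k/28) = (47*(-37))*(36/28) = -62604/28 = -1739*9/7 = -15651/7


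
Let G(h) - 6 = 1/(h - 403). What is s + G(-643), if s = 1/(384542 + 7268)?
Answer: 614652199/102458315 ≈ 5.9990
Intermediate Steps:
G(h) = 6 + 1/(-403 + h) (G(h) = 6 + 1/(h - 403) = 6 + 1/(-403 + h))
s = 1/391810 ≈ 2.5523e-6
s + G(-643) = 1/391810 + (-2417 + 6*(-643))/(-403 - 643) = 1/391810 + (-2417 - 3858)/(-1046) = 1/391810 - 1/1046*(-6275) = 1/391810 + 6275/1046 = 614652199/102458315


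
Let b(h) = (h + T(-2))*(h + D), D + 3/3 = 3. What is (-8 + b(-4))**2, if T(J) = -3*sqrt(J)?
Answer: -72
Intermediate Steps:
D = 2 (D = -1 + 3 = 2)
b(h) = (2 + h)*(h - 3*I*sqrt(2)) (b(h) = (h - 3*I*sqrt(2))*(h + 2) = (h - 3*I*sqrt(2))*(2 + h) = (2 + h)*(h - 3*I*sqrt(2)))
(-8 + b(-4))**2 = (-8 + ((-4)**2 + 2*(-4) - 6*I*sqrt(2) - 3*I*(-4)*sqrt(2)))**2 = (-8 + (16 - 8 - 6*I*sqrt(2) + 12*I*sqrt(2)))**2 = (-8 + (8 + 6*I*sqrt(2)))**2 = (6*I*sqrt(2))**2 = -72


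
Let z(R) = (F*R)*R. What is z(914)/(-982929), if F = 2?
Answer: -1670792/982929 ≈ -1.6998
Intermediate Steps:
z(R) = 2*R**2 (z(R) = (2*R)*R = 2*R**2)
z(914)/(-982929) = (2*914**2)/(-982929) = (2*835396)*(-1/982929) = 1670792*(-1/982929) = -1670792/982929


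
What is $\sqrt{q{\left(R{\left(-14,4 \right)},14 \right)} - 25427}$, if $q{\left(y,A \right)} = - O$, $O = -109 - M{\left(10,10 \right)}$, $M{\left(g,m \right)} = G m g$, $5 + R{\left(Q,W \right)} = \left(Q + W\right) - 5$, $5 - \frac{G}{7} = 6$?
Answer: $i \sqrt{26018} \approx 161.3 i$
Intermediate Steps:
$G = -7$ ($G = 35 - 42 = -7$)
$R{\left(Q,W \right)} = -10 + Q + W$ ($R{\left(Q,W \right)} = -5 - \left(5 - Q - W\right) = -5 + \left(-5 + Q + W\right) = -10 + Q + W$)
$M{\left(g,m \right)} = - 7 g m$ ($M{\left(g,m \right)} = - 7 m g = - 7 g m$)
$O = 591$ ($O = -109 - \left(-7\right) 10 \cdot 10 = -109 - -700 = -109 + 700 = 591$)
$q{\left(y,A \right)} = -591$ ($q{\left(y,A \right)} = \left(-1\right) 591 = -591$)
$\sqrt{q{\left(R{\left(-14,4 \right)},14 \right)} - 25427} = \sqrt{-591 - 25427} = \sqrt{-26018} = i \sqrt{26018}$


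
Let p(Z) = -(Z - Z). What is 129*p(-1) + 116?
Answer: 116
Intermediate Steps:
p(Z) = 0 (p(Z) = -1*0 = 0)
129*p(-1) + 116 = 129*0 + 116 = 0 + 116 = 116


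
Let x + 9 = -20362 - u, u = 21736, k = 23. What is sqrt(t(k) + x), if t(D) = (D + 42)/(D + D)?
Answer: I*sqrt(89095422)/46 ≈ 205.2*I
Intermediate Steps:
t(D) = (42 + D)/(2*D) (t(D) = (42 + D)/((2*D)) = (42 + D)*(1/(2*D)) = (42 + D)/(2*D))
x = -42107 (x = -9 + (-20362 - 1*21736) = -9 + (-20362 - 21736) = -9 - 42098 = -42107)
sqrt(t(k) + x) = sqrt((1/2)*(42 + 23)/23 - 42107) = sqrt((1/2)*(1/23)*65 - 42107) = sqrt(65/46 - 42107) = sqrt(-1936857/46) = I*sqrt(89095422)/46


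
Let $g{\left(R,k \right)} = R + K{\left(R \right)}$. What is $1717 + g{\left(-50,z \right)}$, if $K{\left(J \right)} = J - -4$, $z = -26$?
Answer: $1621$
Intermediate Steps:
$K{\left(J \right)} = 4 + J$ ($K{\left(J \right)} = J + 4 = 4 + J$)
$g{\left(R,k \right)} = 4 + 2 R$ ($g{\left(R,k \right)} = R + \left(4 + R\right) = 4 + 2 R$)
$1717 + g{\left(-50,z \right)} = 1717 + \left(4 + 2 \left(-50\right)\right) = 1717 + \left(4 - 100\right) = 1717 - 96 = 1621$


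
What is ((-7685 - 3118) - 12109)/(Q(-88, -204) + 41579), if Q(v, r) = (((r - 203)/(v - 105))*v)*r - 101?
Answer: -2211008/7655859 ≈ -0.28880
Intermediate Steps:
Q(v, r) = -101 + r*v*(-203 + r)/(-105 + v) (Q(v, r) = (((-203 + r)/(-105 + v))*v)*r - 101 = (v*(-203 + r)/(-105 + v))*r - 101 = r*v*(-203 + r)/(-105 + v) - 101 = -101 + r*v*(-203 + r)/(-105 + v))
((-7685 - 3118) - 12109)/(Q(-88, -204) + 41579) = ((-7685 - 3118) - 12109)/((10605 - 101*(-88) - 88*(-204)² - 203*(-204)*(-88))/(-105 - 88) + 41579) = (-10803 - 12109)/((10605 + 8888 - 88*41616 - 3644256)/(-193) + 41579) = -22912/(-(10605 + 8888 - 3662208 - 3644256)/193 + 41579) = -22912/(-1/193*(-7286971) + 41579) = -22912/(7286971/193 + 41579) = -22912/15311718/193 = -22912*193/15311718 = -2211008/7655859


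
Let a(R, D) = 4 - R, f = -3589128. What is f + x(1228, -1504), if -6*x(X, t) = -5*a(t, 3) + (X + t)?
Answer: -10763476/3 ≈ -3.5878e+6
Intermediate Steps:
x(X, t) = 10/3 - t - X/6 (x(X, t) = -(-5*(4 - t) + (X + t))/6 = -((-20 + 5*t) + (X + t))/6 = -(-20 + X + 6*t)/6 = 10/3 - t - X/6)
f + x(1228, -1504) = -3589128 + (10/3 - 1*(-1504) - ⅙*1228) = -3589128 + (10/3 + 1504 - 614/3) = -3589128 + 3908/3 = -10763476/3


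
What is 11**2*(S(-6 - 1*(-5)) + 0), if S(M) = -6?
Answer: -726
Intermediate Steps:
11**2*(S(-6 - 1*(-5)) + 0) = 11**2*(-6 + 0) = 121*(-6) = -726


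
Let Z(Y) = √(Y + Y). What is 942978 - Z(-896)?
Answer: 942978 - 16*I*√7 ≈ 9.4298e+5 - 42.332*I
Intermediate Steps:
Z(Y) = √2*√Y (Z(Y) = √(2*Y) = √2*√Y)
942978 - Z(-896) = 942978 - √2*√(-896) = 942978 - √2*8*I*√14 = 942978 - 16*I*√7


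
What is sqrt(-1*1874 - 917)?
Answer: I*sqrt(2791) ≈ 52.83*I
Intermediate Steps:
sqrt(-1*1874 - 917) = sqrt(-1874 - 917) = sqrt(-2791) = I*sqrt(2791)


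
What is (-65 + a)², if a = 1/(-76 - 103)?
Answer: 135396496/32041 ≈ 4225.7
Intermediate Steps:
a = -1/179 (a = 1/(-179) = -1/179 ≈ -0.0055866)
(-65 + a)² = (-65 - 1/179)² = (-11636/179)² = 135396496/32041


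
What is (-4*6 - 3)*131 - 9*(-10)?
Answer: -3447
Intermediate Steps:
(-4*6 - 3)*131 - 9*(-10) = (-24 - 3)*131 + 90 = -27*131 + 90 = -3537 + 90 = -3447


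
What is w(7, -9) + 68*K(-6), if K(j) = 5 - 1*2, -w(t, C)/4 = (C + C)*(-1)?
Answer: 132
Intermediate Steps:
w(t, C) = 8*C (w(t, C) = -4*(C + C)*(-1) = -4*2*C*(-1) = -(-8)*C = 8*C)
K(j) = 3 (K(j) = 5 - 2 = 3)
w(7, -9) + 68*K(-6) = 8*(-9) + 68*3 = -72 + 204 = 132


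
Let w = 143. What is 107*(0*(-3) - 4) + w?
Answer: -285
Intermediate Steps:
107*(0*(-3) - 4) + w = 107*(0*(-3) - 4) + 143 = 107*(0 - 4) + 143 = 107*(-4) + 143 = -428 + 143 = -285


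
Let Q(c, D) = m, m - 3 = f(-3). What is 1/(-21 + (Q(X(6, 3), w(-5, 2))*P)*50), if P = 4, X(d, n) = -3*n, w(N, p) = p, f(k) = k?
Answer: -1/21 ≈ -0.047619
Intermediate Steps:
m = 0 (m = 3 - 3 = 0)
Q(c, D) = 0
1/(-21 + (Q(X(6, 3), w(-5, 2))*P)*50) = 1/(-21 + (0*4)*50) = 1/(-21 + 0*50) = 1/(-21 + 0) = 1/(-21) = -1/21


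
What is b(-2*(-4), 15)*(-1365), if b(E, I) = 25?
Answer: -34125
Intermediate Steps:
b(-2*(-4), 15)*(-1365) = 25*(-1365) = -34125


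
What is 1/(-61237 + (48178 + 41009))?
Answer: 1/27950 ≈ 3.5778e-5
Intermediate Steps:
1/(-61237 + (48178 + 41009)) = 1/(-61237 + 89187) = 1/27950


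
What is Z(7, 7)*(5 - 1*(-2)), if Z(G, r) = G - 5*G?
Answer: -196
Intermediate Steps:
Z(G, r) = -4*G
Z(7, 7)*(5 - 1*(-2)) = (-4*7)*(5 - 1*(-2)) = -28*(5 + 2) = -28*7 = -196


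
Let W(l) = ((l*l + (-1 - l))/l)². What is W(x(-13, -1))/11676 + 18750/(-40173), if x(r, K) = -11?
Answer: -1228596007/2702678748 ≈ -0.45458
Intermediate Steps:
W(l) = (-1 + l² - l)²/l² (W(l) = ((l² + (-1 - l))/l)² = ((-1 + l² - l)/l)² = (-1 + l² - l)²/l²)
W(x(-13, -1))/11676 + 18750/(-40173) = ((1 - 11 - 1*(-11)²)²/(-11)²)/11676 + 18750/(-40173) = ((1 - 11 - 1*121)²/121)*(1/11676) + 18750*(-1/40173) = ((1 - 11 - 121)²/121)*(1/11676) - 6250/13391 = ((1/121)*(-131)²)*(1/11676) - 6250/13391 = ((1/121)*17161)*(1/11676) - 6250/13391 = (17161/121)*(1/11676) - 6250/13391 = 17161/1412796 - 6250/13391 = -1228596007/2702678748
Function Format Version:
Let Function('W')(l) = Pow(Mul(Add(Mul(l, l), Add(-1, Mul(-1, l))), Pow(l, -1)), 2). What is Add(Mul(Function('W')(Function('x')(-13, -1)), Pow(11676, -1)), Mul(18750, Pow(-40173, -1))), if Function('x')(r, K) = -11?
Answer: Rational(-1228596007, 2702678748) ≈ -0.45458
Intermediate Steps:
Function('W')(l) = Mul(Pow(l, -2), Pow(Add(-1, Pow(l, 2), Mul(-1, l)), 2)) (Function('W')(l) = Pow(Mul(Add(Pow(l, 2), Add(-1, Mul(-1, l))), Pow(l, -1)), 2) = Pow(Mul(Add(-1, Pow(l, 2), Mul(-1, l)), Pow(l, -1)), 2) = Pow(Mul(Pow(l, -1), Add(-1, Pow(l, 2), Mul(-1, l))), 2) = Mul(Pow(l, -2), Pow(Add(-1, Pow(l, 2), Mul(-1, l)), 2)))
Add(Mul(Function('W')(Function('x')(-13, -1)), Pow(11676, -1)), Mul(18750, Pow(-40173, -1))) = Add(Mul(Mul(Pow(-11, -2), Pow(Add(1, -11, Mul(-1, Pow(-11, 2))), 2)), Pow(11676, -1)), Mul(18750, Pow(-40173, -1))) = Add(Mul(Mul(Rational(1, 121), Pow(Add(1, -11, Mul(-1, 121)), 2)), Rational(1, 11676)), Mul(18750, Rational(-1, 40173))) = Add(Mul(Mul(Rational(1, 121), Pow(Add(1, -11, -121), 2)), Rational(1, 11676)), Rational(-6250, 13391)) = Add(Mul(Mul(Rational(1, 121), Pow(-131, 2)), Rational(1, 11676)), Rational(-6250, 13391)) = Add(Mul(Mul(Rational(1, 121), 17161), Rational(1, 11676)), Rational(-6250, 13391)) = Add(Mul(Rational(17161, 121), Rational(1, 11676)), Rational(-6250, 13391)) = Add(Rational(17161, 1412796), Rational(-6250, 13391)) = Rational(-1228596007, 2702678748)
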